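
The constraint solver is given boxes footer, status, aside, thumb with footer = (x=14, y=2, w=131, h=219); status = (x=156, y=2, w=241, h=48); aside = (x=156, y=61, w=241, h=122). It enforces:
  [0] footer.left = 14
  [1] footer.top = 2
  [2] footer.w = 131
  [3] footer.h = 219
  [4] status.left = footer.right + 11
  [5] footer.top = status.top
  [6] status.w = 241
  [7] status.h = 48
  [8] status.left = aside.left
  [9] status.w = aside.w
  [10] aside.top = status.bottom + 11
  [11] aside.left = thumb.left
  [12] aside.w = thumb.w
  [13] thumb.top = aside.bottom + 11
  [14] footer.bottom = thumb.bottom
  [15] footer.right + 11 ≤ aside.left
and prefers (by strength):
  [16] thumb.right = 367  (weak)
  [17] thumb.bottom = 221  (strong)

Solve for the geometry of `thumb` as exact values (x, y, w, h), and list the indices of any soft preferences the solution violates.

1. thumb.x = 156  [aside.left = thumb.left]
2. thumb.w = 241  [aside.w = thumb.w]
3. thumb.y = 194  [thumb.top = aside.bottom + 11]
4. thumb.h = 27  [footer.bottom = thumb.bottom]

thumb = (x=156, y=194, w=241, h=27)
violated soft preferences: 16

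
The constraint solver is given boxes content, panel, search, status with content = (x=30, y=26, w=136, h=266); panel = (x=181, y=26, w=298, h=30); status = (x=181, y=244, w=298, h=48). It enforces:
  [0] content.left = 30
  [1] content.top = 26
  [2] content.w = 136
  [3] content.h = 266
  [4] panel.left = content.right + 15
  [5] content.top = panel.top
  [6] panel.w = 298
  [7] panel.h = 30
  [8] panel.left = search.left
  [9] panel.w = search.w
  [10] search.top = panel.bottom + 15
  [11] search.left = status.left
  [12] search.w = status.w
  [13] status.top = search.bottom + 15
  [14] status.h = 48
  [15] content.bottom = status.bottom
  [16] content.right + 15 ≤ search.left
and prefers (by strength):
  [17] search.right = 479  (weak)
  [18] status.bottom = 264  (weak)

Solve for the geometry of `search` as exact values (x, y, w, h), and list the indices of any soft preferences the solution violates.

1. search.x = 181  [panel.left = search.left]
2. search.w = 298  [panel.w = search.w]
3. search.y = 71  [search.top = panel.bottom + 15]
4. search.h = 158  [status.top = search.bottom + 15]

search = (x=181, y=71, w=298, h=158)
violated soft preferences: 18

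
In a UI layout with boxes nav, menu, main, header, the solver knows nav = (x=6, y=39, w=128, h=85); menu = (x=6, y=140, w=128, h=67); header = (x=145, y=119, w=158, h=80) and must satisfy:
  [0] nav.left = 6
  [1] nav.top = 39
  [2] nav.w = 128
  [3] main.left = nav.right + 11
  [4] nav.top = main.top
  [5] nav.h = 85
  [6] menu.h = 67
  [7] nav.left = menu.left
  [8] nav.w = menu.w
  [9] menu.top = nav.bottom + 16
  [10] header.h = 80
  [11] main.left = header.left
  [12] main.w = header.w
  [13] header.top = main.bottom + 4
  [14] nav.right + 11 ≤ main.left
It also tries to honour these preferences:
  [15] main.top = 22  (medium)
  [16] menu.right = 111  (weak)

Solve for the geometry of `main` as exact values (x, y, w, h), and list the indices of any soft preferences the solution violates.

1. main.x = 145  [main.left = nav.right + 11]
2. main.y = 39  [nav.top = main.top]
3. main.w = 158  [main.w = header.w]
4. main.h = 76  [header.top = main.bottom + 4]

main = (x=145, y=39, w=158, h=76)
violated soft preferences: 15, 16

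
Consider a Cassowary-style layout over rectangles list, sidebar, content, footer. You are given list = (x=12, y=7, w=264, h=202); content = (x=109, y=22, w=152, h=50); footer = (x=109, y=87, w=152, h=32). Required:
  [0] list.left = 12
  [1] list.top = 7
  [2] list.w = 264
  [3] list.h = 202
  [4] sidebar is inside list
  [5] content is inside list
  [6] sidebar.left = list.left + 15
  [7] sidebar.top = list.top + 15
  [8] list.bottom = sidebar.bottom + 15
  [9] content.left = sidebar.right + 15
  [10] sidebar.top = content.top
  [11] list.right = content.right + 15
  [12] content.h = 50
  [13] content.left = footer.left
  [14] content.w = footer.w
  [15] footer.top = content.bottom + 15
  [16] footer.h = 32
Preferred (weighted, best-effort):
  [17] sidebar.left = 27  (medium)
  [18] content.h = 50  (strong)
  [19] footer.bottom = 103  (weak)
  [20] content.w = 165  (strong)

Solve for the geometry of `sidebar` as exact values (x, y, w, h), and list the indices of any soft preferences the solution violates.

sidebar = (x=27, y=22, w=67, h=172)
violated soft preferences: 19, 20

1. sidebar.x = 27  [sidebar.left = list.left + 15]
2. sidebar.y = 22  [sidebar.top = list.top + 15]
3. sidebar.h = 172  [list.bottom = sidebar.bottom + 15]
4. sidebar.w = 67  [content.left = sidebar.right + 15]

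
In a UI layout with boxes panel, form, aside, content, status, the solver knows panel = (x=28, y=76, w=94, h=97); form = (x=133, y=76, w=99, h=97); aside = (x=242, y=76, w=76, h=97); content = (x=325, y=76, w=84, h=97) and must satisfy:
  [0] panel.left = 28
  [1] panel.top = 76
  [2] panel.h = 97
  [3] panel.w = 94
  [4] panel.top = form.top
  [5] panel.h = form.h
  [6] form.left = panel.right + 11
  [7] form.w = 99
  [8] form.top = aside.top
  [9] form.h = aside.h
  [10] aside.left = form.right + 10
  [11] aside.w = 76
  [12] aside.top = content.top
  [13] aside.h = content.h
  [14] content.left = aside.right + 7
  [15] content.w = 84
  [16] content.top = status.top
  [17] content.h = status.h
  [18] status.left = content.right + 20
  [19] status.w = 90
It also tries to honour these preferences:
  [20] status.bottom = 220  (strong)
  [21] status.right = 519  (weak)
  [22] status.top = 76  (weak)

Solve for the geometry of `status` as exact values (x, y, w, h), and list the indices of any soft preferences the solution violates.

1. status.y = 76  [content.top = status.top]
2. status.h = 97  [content.h = status.h]
3. status.x = 429  [status.left = content.right + 20]
4. status.w = 90  [status.w = 90]

status = (x=429, y=76, w=90, h=97)
violated soft preferences: 20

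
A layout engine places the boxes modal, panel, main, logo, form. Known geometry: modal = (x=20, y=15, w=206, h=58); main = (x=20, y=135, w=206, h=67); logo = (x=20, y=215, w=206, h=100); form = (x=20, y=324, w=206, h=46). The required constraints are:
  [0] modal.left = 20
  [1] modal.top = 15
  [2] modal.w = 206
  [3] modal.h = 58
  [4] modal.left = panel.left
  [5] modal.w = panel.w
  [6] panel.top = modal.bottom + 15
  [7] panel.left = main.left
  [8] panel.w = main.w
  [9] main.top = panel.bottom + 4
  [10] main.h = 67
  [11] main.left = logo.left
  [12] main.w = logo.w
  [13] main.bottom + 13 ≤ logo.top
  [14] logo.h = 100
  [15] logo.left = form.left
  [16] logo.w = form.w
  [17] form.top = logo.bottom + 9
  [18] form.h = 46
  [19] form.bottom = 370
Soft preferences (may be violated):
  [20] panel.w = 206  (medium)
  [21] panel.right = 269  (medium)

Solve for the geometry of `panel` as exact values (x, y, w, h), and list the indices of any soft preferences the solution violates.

1. panel.x = 20  [modal.left = panel.left]
2. panel.w = 206  [modal.w = panel.w]
3. panel.y = 88  [panel.top = modal.bottom + 15]
4. panel.h = 43  [main.top = panel.bottom + 4]

panel = (x=20, y=88, w=206, h=43)
violated soft preferences: 21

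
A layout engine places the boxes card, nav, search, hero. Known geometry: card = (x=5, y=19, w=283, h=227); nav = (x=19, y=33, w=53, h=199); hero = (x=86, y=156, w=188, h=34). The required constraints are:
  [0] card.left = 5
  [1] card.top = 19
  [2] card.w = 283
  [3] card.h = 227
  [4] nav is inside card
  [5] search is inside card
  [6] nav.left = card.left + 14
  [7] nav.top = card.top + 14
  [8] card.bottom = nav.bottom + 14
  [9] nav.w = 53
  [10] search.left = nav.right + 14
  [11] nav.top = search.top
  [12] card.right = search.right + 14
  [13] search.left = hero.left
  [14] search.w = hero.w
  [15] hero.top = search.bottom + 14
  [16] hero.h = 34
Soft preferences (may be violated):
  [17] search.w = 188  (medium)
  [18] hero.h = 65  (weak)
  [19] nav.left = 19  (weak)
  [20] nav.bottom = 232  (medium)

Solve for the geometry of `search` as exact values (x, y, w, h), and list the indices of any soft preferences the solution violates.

1. search.x = 86  [search.left = nav.right + 14]
2. search.y = 33  [nav.top = search.top]
3. search.w = 188  [card.right = search.right + 14]
4. search.h = 109  [hero.top = search.bottom + 14]

search = (x=86, y=33, w=188, h=109)
violated soft preferences: 18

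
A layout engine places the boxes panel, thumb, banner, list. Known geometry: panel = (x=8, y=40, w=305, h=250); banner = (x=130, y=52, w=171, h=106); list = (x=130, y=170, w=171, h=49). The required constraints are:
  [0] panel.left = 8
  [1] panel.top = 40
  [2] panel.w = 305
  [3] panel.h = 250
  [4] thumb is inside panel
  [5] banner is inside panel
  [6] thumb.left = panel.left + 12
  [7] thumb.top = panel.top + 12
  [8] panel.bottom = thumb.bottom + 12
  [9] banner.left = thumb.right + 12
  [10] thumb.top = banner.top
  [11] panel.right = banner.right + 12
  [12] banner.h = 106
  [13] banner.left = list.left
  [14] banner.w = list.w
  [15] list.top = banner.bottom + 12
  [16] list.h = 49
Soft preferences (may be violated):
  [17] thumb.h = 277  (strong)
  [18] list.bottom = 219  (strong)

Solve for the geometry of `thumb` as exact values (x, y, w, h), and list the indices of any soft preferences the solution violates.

1. thumb.x = 20  [thumb.left = panel.left + 12]
2. thumb.y = 52  [thumb.top = panel.top + 12]
3. thumb.h = 226  [panel.bottom = thumb.bottom + 12]
4. thumb.w = 98  [banner.left = thumb.right + 12]

thumb = (x=20, y=52, w=98, h=226)
violated soft preferences: 17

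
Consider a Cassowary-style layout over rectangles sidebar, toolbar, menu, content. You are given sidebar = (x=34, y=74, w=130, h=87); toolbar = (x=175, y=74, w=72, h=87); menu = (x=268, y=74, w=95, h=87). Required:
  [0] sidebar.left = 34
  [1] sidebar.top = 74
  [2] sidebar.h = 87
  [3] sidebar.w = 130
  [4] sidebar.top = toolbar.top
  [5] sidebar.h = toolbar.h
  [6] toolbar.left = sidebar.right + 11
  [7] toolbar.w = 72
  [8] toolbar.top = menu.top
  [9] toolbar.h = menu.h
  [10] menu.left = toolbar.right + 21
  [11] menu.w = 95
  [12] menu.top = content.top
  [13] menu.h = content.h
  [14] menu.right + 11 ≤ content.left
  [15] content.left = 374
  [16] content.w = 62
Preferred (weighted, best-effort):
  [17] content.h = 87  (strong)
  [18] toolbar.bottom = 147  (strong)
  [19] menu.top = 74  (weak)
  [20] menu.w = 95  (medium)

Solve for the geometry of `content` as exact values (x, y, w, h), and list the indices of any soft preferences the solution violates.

1. content.y = 74  [menu.top = content.top]
2. content.h = 87  [menu.h = content.h]
3. content.x = 374  [content.left = 374]
4. content.w = 62  [content.w = 62]

content = (x=374, y=74, w=62, h=87)
violated soft preferences: 18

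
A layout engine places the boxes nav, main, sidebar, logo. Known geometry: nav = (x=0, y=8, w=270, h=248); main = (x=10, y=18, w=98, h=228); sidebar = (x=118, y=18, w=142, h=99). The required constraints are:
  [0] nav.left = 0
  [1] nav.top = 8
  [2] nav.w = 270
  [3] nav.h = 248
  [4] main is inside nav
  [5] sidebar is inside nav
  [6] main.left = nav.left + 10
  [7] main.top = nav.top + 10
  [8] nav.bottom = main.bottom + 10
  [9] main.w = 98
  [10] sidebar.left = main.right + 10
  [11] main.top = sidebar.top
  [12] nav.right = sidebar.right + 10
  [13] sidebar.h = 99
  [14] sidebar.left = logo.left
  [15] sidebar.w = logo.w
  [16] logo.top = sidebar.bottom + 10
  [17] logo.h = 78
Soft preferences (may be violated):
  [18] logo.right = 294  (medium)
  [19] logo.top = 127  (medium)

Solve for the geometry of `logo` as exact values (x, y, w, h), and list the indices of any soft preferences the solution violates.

1. logo.x = 118  [sidebar.left = logo.left]
2. logo.w = 142  [sidebar.w = logo.w]
3. logo.y = 127  [logo.top = sidebar.bottom + 10]
4. logo.h = 78  [logo.h = 78]

logo = (x=118, y=127, w=142, h=78)
violated soft preferences: 18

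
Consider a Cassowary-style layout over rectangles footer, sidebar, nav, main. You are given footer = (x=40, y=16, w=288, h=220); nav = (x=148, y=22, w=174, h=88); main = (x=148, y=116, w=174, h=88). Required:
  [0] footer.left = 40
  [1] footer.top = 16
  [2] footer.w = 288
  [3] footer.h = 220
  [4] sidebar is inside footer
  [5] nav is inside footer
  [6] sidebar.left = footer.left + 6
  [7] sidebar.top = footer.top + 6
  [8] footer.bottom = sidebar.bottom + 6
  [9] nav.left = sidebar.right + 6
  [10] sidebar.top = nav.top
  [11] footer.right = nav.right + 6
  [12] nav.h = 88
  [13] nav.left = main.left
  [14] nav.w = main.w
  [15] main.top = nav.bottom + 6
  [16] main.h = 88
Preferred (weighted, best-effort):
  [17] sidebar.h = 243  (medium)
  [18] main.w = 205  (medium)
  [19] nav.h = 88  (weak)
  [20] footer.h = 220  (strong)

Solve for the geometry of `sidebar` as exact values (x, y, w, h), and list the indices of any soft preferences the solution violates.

1. sidebar.x = 46  [sidebar.left = footer.left + 6]
2. sidebar.y = 22  [sidebar.top = footer.top + 6]
3. sidebar.h = 208  [footer.bottom = sidebar.bottom + 6]
4. sidebar.w = 96  [nav.left = sidebar.right + 6]

sidebar = (x=46, y=22, w=96, h=208)
violated soft preferences: 17, 18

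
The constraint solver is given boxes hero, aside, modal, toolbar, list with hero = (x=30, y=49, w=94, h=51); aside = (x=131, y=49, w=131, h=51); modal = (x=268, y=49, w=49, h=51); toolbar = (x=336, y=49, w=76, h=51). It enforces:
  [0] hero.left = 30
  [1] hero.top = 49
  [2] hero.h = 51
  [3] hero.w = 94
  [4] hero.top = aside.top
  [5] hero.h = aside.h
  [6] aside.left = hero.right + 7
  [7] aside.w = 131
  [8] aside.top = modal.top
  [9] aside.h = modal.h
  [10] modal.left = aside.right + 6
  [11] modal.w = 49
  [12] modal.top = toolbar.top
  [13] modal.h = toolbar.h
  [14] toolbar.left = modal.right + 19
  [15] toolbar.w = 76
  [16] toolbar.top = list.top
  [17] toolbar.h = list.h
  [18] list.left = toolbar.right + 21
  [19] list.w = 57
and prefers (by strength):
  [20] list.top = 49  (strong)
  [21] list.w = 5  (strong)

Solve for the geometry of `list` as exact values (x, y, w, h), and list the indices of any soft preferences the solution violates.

1. list.y = 49  [toolbar.top = list.top]
2. list.h = 51  [toolbar.h = list.h]
3. list.x = 433  [list.left = toolbar.right + 21]
4. list.w = 57  [list.w = 57]

list = (x=433, y=49, w=57, h=51)
violated soft preferences: 21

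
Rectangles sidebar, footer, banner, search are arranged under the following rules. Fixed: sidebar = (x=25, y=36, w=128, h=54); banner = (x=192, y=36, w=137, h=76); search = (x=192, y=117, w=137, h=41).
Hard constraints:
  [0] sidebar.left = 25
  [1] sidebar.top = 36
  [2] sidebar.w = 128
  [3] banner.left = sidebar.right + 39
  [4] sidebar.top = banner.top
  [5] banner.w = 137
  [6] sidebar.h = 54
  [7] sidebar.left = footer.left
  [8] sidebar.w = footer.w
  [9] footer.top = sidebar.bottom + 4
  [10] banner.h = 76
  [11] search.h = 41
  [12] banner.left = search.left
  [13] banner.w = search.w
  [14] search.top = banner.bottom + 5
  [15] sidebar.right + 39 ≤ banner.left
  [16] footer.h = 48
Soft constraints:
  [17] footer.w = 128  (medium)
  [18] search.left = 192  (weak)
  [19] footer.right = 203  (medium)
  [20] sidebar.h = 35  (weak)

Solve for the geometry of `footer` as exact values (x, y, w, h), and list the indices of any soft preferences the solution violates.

1. footer.x = 25  [sidebar.left = footer.left]
2. footer.w = 128  [sidebar.w = footer.w]
3. footer.y = 94  [footer.top = sidebar.bottom + 4]
4. footer.h = 48  [footer.h = 48]

footer = (x=25, y=94, w=128, h=48)
violated soft preferences: 19, 20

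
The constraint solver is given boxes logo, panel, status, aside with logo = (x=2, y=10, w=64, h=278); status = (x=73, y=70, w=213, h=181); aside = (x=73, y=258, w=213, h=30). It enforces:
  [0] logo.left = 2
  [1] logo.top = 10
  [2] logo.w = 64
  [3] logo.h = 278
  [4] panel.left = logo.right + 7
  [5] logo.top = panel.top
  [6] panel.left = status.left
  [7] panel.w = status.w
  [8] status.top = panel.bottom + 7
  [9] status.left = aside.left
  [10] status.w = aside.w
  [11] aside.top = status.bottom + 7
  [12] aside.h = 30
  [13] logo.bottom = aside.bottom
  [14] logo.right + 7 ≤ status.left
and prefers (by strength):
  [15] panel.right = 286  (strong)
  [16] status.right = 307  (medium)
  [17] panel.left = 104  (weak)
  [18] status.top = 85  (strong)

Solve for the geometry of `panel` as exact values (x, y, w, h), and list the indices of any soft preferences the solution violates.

1. panel.x = 73  [panel.left = logo.right + 7]
2. panel.y = 10  [logo.top = panel.top]
3. panel.w = 213  [panel.w = status.w]
4. panel.h = 53  [status.top = panel.bottom + 7]

panel = (x=73, y=10, w=213, h=53)
violated soft preferences: 16, 17, 18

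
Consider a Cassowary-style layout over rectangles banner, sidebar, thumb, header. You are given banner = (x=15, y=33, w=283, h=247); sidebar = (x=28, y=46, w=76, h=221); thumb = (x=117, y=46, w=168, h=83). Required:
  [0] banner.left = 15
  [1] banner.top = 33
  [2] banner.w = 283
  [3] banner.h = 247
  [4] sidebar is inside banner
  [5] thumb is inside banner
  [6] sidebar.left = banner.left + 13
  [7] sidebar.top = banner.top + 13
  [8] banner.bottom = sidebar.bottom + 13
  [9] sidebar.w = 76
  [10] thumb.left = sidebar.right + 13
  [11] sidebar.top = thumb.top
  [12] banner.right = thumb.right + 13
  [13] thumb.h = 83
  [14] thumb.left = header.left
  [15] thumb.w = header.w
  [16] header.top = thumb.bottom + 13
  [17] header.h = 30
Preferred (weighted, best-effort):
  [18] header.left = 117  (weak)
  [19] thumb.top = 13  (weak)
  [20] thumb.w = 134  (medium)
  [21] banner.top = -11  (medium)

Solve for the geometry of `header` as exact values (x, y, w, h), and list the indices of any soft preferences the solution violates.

1. header.x = 117  [thumb.left = header.left]
2. header.w = 168  [thumb.w = header.w]
3. header.y = 142  [header.top = thumb.bottom + 13]
4. header.h = 30  [header.h = 30]

header = (x=117, y=142, w=168, h=30)
violated soft preferences: 19, 20, 21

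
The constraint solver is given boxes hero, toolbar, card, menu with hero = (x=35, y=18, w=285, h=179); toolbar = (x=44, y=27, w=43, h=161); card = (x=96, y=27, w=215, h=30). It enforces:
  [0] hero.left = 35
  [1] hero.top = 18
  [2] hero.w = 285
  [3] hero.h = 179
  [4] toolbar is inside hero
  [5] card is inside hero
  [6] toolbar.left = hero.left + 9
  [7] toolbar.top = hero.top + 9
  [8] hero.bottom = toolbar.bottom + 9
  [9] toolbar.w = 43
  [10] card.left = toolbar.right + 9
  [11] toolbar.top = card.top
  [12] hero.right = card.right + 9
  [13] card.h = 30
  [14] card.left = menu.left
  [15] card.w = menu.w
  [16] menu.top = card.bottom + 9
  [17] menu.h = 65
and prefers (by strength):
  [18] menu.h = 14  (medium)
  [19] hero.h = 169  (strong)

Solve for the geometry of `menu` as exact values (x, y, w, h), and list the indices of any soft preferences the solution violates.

menu = (x=96, y=66, w=215, h=65)
violated soft preferences: 18, 19

1. menu.x = 96  [card.left = menu.left]
2. menu.w = 215  [card.w = menu.w]
3. menu.y = 66  [menu.top = card.bottom + 9]
4. menu.h = 65  [menu.h = 65]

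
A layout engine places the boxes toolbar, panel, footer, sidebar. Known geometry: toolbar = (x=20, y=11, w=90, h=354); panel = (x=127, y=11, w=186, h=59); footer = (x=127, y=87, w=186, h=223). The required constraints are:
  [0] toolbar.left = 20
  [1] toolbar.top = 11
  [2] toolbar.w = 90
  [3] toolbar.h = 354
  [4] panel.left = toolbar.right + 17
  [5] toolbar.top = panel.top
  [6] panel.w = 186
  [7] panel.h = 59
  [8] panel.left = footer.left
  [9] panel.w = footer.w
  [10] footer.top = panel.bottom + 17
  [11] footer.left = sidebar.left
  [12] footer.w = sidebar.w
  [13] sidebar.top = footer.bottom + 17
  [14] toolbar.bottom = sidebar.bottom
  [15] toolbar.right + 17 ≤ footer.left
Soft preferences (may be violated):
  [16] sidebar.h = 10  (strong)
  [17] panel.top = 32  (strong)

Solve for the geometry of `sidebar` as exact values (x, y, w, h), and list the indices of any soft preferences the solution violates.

1. sidebar.x = 127  [footer.left = sidebar.left]
2. sidebar.w = 186  [footer.w = sidebar.w]
3. sidebar.y = 327  [sidebar.top = footer.bottom + 17]
4. sidebar.h = 38  [toolbar.bottom = sidebar.bottom]

sidebar = (x=127, y=327, w=186, h=38)
violated soft preferences: 16, 17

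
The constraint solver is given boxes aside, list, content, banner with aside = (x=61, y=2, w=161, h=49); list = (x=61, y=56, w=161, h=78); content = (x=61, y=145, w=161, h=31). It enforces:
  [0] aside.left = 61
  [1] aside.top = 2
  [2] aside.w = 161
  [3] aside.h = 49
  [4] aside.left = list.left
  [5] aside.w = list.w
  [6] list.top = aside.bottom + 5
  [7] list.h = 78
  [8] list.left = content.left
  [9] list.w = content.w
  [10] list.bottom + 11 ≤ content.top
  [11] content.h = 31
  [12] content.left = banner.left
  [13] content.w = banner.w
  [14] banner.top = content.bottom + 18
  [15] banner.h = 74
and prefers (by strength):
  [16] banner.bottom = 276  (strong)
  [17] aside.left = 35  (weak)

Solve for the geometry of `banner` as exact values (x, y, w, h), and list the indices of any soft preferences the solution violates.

1. banner.x = 61  [content.left = banner.left]
2. banner.w = 161  [content.w = banner.w]
3. banner.y = 194  [banner.top = content.bottom + 18]
4. banner.h = 74  [banner.h = 74]

banner = (x=61, y=194, w=161, h=74)
violated soft preferences: 16, 17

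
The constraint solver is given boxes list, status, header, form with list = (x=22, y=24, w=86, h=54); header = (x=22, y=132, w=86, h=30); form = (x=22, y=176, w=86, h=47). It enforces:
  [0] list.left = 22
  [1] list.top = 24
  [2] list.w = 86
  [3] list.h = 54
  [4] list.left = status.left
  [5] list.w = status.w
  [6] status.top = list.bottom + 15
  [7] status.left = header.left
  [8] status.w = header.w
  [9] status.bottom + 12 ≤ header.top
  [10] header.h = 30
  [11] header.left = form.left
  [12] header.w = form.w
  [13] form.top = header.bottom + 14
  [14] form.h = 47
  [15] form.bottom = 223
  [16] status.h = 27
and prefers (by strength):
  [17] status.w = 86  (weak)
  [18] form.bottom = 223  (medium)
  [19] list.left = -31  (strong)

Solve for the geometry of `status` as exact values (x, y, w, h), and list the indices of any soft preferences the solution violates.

1. status.x = 22  [list.left = status.left]
2. status.w = 86  [list.w = status.w]
3. status.y = 93  [status.top = list.bottom + 15]
4. status.h = 27  [status.h = 27]

status = (x=22, y=93, w=86, h=27)
violated soft preferences: 19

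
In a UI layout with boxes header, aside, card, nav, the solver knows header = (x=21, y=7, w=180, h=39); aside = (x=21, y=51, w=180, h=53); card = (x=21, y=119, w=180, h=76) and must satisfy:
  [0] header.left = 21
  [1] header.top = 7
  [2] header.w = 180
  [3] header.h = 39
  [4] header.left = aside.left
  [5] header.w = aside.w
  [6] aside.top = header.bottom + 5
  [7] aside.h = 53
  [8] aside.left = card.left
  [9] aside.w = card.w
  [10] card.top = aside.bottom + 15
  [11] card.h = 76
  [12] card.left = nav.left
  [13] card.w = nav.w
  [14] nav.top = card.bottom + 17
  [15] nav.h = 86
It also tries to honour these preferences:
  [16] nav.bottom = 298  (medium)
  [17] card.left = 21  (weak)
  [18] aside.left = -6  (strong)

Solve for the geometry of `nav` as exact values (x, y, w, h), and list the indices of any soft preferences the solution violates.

1. nav.x = 21  [card.left = nav.left]
2. nav.w = 180  [card.w = nav.w]
3. nav.y = 212  [nav.top = card.bottom + 17]
4. nav.h = 86  [nav.h = 86]

nav = (x=21, y=212, w=180, h=86)
violated soft preferences: 18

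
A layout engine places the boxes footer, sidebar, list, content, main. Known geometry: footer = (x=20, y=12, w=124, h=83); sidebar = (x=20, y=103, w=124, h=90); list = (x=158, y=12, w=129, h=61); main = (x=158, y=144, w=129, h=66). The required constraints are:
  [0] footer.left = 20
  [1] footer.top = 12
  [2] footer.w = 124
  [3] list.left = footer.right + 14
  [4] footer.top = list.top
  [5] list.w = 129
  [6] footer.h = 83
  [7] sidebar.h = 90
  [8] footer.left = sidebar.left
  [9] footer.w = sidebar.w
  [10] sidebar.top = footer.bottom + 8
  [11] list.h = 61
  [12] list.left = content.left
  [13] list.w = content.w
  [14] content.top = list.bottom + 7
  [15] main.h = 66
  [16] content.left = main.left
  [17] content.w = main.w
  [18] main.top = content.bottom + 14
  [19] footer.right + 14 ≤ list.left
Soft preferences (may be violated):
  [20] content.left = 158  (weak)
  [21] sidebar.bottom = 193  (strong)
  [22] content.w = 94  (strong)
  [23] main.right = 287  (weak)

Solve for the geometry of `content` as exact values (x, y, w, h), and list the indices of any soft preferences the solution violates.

content = (x=158, y=80, w=129, h=50)
violated soft preferences: 22

1. content.x = 158  [list.left = content.left]
2. content.w = 129  [list.w = content.w]
3. content.y = 80  [content.top = list.bottom + 7]
4. content.h = 50  [main.top = content.bottom + 14]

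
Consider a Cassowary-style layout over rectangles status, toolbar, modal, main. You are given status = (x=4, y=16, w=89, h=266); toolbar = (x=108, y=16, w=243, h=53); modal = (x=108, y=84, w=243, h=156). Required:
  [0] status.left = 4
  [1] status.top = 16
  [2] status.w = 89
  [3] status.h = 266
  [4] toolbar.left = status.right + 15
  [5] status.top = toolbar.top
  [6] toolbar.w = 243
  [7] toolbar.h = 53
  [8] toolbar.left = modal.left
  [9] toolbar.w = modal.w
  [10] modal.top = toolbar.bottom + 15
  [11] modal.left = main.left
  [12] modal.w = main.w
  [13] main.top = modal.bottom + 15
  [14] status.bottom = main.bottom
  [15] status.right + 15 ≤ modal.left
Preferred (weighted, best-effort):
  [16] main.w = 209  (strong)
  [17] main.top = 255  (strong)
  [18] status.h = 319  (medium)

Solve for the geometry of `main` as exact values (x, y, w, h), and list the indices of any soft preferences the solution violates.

1. main.x = 108  [modal.left = main.left]
2. main.w = 243  [modal.w = main.w]
3. main.y = 255  [main.top = modal.bottom + 15]
4. main.h = 27  [status.bottom = main.bottom]

main = (x=108, y=255, w=243, h=27)
violated soft preferences: 16, 18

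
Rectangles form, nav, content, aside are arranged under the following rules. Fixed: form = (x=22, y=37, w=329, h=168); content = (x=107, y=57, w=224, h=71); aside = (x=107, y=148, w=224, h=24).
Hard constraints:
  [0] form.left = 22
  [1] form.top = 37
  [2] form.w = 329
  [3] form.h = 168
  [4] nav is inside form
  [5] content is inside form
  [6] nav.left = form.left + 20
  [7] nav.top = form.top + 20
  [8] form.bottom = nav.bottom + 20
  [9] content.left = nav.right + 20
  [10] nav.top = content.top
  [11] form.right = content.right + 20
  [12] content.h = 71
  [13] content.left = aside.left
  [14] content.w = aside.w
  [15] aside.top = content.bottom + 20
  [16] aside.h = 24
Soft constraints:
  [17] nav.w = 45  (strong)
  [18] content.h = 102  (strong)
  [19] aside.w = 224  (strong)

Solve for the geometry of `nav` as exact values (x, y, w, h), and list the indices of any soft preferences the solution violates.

nav = (x=42, y=57, w=45, h=128)
violated soft preferences: 18

1. nav.x = 42  [nav.left = form.left + 20]
2. nav.y = 57  [nav.top = form.top + 20]
3. nav.h = 128  [form.bottom = nav.bottom + 20]
4. nav.w = 45  [content.left = nav.right + 20]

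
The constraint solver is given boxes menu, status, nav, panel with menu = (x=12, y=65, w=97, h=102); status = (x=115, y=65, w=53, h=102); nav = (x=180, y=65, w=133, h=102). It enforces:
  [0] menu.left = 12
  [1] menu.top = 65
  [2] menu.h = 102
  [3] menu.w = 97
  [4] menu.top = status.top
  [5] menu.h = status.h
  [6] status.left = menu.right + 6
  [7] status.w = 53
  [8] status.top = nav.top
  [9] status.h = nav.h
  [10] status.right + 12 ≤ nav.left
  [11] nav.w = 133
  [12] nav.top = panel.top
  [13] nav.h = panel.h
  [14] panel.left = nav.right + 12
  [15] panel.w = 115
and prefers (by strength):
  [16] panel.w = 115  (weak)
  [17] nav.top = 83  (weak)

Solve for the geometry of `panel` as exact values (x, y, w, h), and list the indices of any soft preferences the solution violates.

panel = (x=325, y=65, w=115, h=102)
violated soft preferences: 17

1. panel.y = 65  [nav.top = panel.top]
2. panel.h = 102  [nav.h = panel.h]
3. panel.x = 325  [panel.left = nav.right + 12]
4. panel.w = 115  [panel.w = 115]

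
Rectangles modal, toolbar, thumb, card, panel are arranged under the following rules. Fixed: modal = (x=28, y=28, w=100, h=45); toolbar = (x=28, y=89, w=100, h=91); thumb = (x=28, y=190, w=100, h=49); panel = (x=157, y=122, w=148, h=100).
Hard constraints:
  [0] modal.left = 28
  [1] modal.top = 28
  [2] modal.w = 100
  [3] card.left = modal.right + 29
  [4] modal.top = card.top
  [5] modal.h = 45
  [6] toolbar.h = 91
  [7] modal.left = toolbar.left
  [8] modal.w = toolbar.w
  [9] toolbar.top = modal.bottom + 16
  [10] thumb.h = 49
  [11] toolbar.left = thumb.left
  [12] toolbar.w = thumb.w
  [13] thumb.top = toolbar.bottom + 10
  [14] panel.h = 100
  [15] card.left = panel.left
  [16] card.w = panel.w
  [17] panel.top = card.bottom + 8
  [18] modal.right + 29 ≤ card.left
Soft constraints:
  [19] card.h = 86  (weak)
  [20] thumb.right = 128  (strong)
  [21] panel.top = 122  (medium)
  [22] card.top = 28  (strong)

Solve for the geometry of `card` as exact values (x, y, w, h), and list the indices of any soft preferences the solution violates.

1. card.x = 157  [card.left = modal.right + 29]
2. card.y = 28  [modal.top = card.top]
3. card.w = 148  [card.w = panel.w]
4. card.h = 86  [panel.top = card.bottom + 8]

card = (x=157, y=28, w=148, h=86)
violated soft preferences: none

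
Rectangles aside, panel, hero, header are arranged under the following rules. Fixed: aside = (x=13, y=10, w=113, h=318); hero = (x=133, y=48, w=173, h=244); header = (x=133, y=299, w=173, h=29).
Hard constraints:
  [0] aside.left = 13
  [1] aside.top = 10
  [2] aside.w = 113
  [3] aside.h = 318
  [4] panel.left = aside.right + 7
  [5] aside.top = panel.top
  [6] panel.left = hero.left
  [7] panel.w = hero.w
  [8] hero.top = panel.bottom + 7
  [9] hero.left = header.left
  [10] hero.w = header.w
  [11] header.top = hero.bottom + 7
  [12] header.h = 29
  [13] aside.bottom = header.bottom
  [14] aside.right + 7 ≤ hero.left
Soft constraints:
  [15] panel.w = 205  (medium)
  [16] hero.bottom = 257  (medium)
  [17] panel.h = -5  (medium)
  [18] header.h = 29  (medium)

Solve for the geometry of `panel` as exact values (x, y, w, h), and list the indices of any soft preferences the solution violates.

1. panel.x = 133  [panel.left = aside.right + 7]
2. panel.y = 10  [aside.top = panel.top]
3. panel.w = 173  [panel.w = hero.w]
4. panel.h = 31  [hero.top = panel.bottom + 7]

panel = (x=133, y=10, w=173, h=31)
violated soft preferences: 15, 16, 17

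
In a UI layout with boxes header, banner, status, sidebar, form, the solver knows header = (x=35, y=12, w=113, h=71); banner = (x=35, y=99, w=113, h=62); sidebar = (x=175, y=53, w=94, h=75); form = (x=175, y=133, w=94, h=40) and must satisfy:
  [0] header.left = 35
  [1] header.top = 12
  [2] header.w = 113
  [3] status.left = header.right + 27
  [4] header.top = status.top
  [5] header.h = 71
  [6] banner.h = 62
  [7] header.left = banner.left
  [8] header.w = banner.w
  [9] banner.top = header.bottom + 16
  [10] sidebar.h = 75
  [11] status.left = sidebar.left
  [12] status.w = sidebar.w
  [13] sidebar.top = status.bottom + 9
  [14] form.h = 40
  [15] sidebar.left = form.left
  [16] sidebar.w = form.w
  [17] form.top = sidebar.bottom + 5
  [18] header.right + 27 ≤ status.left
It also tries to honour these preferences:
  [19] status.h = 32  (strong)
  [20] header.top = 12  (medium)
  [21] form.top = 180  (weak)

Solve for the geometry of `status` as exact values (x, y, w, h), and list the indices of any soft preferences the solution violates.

1. status.x = 175  [status.left = header.right + 27]
2. status.y = 12  [header.top = status.top]
3. status.w = 94  [status.w = sidebar.w]
4. status.h = 32  [sidebar.top = status.bottom + 9]

status = (x=175, y=12, w=94, h=32)
violated soft preferences: 21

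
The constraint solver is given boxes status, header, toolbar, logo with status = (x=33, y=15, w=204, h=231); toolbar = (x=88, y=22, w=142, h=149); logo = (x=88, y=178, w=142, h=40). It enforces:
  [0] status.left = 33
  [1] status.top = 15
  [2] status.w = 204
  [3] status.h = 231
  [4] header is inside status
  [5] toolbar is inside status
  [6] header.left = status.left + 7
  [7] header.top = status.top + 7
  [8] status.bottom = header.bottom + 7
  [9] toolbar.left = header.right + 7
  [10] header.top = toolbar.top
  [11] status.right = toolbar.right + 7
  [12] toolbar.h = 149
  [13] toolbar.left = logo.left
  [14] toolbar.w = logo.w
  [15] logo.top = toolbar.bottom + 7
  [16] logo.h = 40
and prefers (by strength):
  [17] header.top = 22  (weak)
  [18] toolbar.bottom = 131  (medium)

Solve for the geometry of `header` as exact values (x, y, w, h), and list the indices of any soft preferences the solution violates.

header = (x=40, y=22, w=41, h=217)
violated soft preferences: 18

1. header.x = 40  [header.left = status.left + 7]
2. header.y = 22  [header.top = status.top + 7]
3. header.h = 217  [status.bottom = header.bottom + 7]
4. header.w = 41  [toolbar.left = header.right + 7]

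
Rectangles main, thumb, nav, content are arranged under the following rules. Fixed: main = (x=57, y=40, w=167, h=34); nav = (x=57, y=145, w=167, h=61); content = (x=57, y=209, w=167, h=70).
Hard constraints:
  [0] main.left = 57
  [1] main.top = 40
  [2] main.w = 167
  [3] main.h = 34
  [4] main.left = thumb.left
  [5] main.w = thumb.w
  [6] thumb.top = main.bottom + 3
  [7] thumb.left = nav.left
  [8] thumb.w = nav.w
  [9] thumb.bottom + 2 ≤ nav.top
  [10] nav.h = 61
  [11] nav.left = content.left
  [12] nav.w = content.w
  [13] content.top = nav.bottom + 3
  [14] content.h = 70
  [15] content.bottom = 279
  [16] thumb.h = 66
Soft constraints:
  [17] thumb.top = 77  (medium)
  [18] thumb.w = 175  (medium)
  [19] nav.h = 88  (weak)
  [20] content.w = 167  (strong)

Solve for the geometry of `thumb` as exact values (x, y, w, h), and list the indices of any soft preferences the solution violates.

thumb = (x=57, y=77, w=167, h=66)
violated soft preferences: 18, 19

1. thumb.x = 57  [main.left = thumb.left]
2. thumb.w = 167  [main.w = thumb.w]
3. thumb.y = 77  [thumb.top = main.bottom + 3]
4. thumb.h = 66  [thumb.h = 66]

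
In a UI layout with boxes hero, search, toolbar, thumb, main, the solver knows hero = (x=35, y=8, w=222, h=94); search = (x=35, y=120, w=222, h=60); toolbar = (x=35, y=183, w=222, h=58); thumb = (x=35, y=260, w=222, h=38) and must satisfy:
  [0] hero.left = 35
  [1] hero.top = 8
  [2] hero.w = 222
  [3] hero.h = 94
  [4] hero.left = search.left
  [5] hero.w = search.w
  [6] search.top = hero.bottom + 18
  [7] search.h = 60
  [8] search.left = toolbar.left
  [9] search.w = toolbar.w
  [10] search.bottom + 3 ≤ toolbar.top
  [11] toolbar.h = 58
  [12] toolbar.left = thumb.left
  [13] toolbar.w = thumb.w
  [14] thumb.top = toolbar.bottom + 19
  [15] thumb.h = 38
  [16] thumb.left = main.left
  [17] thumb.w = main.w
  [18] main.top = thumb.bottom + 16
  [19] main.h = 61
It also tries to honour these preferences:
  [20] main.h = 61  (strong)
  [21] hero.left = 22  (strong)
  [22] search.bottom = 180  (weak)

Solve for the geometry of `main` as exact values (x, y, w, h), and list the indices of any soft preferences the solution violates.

main = (x=35, y=314, w=222, h=61)
violated soft preferences: 21

1. main.x = 35  [thumb.left = main.left]
2. main.w = 222  [thumb.w = main.w]
3. main.y = 314  [main.top = thumb.bottom + 16]
4. main.h = 61  [main.h = 61]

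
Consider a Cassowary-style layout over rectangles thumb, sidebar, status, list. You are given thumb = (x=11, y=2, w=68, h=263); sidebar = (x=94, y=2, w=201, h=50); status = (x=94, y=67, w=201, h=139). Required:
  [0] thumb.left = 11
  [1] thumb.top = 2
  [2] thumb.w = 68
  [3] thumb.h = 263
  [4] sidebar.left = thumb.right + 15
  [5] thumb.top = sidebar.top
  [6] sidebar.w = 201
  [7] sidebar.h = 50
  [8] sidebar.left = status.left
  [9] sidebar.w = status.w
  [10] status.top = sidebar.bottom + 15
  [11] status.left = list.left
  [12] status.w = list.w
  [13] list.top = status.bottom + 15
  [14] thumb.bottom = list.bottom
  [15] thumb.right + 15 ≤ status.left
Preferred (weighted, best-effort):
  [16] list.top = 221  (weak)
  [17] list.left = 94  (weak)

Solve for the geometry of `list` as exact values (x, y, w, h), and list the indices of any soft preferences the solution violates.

list = (x=94, y=221, w=201, h=44)
violated soft preferences: none

1. list.x = 94  [status.left = list.left]
2. list.w = 201  [status.w = list.w]
3. list.y = 221  [list.top = status.bottom + 15]
4. list.h = 44  [thumb.bottom = list.bottom]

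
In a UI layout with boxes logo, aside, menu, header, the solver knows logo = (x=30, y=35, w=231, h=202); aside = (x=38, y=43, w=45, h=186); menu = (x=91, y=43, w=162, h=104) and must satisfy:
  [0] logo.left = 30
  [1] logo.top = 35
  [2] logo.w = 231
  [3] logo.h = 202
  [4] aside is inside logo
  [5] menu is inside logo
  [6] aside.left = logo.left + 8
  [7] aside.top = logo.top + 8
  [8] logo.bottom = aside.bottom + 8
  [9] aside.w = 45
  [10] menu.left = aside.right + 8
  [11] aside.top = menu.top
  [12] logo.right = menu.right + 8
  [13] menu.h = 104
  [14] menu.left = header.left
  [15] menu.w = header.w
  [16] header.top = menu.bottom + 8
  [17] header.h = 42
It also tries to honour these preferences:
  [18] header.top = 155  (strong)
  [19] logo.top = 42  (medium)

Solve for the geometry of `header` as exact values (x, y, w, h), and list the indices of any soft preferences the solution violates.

header = (x=91, y=155, w=162, h=42)
violated soft preferences: 19

1. header.x = 91  [menu.left = header.left]
2. header.w = 162  [menu.w = header.w]
3. header.y = 155  [header.top = menu.bottom + 8]
4. header.h = 42  [header.h = 42]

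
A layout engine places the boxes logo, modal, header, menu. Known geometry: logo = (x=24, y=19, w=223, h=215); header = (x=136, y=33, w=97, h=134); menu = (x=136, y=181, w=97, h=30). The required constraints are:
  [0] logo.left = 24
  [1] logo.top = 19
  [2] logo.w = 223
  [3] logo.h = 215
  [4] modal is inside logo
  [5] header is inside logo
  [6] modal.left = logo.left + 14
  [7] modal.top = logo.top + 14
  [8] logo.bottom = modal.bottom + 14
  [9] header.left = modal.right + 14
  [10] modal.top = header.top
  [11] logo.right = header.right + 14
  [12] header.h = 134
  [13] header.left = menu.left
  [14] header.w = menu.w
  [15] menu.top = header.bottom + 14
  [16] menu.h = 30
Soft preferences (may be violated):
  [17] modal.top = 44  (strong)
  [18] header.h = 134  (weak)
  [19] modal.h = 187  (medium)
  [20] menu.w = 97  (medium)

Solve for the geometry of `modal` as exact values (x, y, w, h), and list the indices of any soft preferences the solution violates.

modal = (x=38, y=33, w=84, h=187)
violated soft preferences: 17

1. modal.x = 38  [modal.left = logo.left + 14]
2. modal.y = 33  [modal.top = logo.top + 14]
3. modal.h = 187  [logo.bottom = modal.bottom + 14]
4. modal.w = 84  [header.left = modal.right + 14]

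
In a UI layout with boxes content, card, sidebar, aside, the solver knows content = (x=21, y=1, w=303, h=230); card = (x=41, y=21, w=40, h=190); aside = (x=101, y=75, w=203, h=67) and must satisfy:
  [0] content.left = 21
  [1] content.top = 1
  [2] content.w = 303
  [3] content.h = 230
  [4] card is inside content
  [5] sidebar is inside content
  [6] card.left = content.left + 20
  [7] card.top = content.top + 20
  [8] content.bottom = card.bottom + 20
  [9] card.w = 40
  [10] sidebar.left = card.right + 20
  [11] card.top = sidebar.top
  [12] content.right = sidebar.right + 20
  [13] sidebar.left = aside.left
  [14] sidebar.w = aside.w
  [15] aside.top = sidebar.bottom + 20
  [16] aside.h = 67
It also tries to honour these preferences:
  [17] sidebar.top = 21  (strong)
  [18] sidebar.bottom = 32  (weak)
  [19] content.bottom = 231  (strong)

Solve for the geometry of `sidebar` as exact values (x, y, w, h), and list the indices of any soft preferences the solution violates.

sidebar = (x=101, y=21, w=203, h=34)
violated soft preferences: 18

1. sidebar.x = 101  [sidebar.left = card.right + 20]
2. sidebar.y = 21  [card.top = sidebar.top]
3. sidebar.w = 203  [content.right = sidebar.right + 20]
4. sidebar.h = 34  [aside.top = sidebar.bottom + 20]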